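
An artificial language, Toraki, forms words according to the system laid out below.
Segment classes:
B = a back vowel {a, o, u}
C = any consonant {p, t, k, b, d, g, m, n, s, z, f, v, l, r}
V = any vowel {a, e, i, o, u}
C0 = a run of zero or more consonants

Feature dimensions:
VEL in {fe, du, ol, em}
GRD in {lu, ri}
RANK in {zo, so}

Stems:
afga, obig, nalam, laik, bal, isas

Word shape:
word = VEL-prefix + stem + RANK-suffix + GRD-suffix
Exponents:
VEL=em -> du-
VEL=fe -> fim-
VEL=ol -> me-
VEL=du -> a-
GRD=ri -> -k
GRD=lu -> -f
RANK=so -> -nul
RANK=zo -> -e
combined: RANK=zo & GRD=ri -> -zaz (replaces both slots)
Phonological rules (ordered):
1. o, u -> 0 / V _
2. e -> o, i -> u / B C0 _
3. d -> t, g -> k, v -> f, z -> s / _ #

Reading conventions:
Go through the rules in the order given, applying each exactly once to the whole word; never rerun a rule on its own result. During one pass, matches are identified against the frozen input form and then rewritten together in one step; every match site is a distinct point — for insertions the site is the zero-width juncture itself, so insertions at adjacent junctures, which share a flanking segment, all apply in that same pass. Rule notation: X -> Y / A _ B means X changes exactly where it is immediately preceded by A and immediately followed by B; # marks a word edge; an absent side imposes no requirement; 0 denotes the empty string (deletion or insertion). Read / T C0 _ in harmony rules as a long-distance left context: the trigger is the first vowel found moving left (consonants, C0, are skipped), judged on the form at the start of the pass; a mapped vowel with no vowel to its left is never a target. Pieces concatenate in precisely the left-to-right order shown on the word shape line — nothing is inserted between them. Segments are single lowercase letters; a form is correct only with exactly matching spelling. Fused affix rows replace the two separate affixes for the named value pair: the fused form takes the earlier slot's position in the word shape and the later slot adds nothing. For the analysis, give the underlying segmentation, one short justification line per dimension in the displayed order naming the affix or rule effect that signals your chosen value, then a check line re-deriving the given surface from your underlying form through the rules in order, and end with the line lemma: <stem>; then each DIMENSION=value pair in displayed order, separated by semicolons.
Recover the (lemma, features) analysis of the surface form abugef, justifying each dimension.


underlying: a-obig-e-f
VEL=du - signalled by the affix a-
GRD=lu - signalled by the affix -f
RANK=zo - signalled by the affix -e
check: aobigef -> abigef -> abugef -> abugef
lemma: obig; VEL=du; GRD=lu; RANK=zo


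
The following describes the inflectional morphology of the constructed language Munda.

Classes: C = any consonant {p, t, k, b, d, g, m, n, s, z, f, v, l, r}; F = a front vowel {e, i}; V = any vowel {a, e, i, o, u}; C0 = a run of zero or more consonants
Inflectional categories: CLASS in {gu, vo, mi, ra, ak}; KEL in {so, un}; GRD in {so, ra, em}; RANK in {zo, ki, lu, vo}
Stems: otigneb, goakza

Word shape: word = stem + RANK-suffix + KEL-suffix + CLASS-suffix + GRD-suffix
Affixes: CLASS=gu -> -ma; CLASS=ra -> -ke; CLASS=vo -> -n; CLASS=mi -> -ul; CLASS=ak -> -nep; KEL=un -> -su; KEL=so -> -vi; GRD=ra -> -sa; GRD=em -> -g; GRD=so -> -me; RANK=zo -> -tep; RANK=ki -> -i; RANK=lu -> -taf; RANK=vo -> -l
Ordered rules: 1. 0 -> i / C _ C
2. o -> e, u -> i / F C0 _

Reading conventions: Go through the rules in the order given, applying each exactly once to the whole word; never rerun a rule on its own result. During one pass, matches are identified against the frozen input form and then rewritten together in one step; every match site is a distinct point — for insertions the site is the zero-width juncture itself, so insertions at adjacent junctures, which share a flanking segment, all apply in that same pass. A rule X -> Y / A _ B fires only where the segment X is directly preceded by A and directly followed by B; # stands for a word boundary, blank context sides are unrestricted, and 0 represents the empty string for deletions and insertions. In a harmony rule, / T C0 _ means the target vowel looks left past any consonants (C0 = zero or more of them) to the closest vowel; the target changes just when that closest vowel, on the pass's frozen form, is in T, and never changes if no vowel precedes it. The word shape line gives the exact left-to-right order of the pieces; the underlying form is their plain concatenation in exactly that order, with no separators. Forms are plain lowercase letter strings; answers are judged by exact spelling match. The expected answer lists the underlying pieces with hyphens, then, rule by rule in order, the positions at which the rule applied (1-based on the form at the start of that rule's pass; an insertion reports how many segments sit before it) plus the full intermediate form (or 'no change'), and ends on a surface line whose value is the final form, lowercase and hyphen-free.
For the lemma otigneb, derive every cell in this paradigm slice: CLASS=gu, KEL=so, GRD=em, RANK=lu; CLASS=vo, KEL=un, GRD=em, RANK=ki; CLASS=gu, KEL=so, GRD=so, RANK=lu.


cell CLASS=gu, KEL=so, GRD=em, RANK=lu:
underlying: otigneb-taf-vi-ma-g
1. 0 -> i / C _ C: inserts after position(s) 4, 7, 10: otiginebitafivimag
2. o -> e, u -> i / F C0 _: no change
surface: otiginebitafivimag

cell CLASS=vo, KEL=un, GRD=em, RANK=ki:
underlying: otigneb-i-su-n-g
1. 0 -> i / C _ C: inserts after position(s) 4, 11: otiginebisunig
2. o -> e, u -> i / F C0 _: fires at position(s) 11: otiginebisinig
surface: otiginebisinig

cell CLASS=gu, KEL=so, GRD=so, RANK=lu:
underlying: otigneb-taf-vi-ma-me
1. 0 -> i / C _ C: inserts after position(s) 4, 7, 10: otiginebitafivimame
2. o -> e, u -> i / F C0 _: no change
surface: otiginebitafivimame


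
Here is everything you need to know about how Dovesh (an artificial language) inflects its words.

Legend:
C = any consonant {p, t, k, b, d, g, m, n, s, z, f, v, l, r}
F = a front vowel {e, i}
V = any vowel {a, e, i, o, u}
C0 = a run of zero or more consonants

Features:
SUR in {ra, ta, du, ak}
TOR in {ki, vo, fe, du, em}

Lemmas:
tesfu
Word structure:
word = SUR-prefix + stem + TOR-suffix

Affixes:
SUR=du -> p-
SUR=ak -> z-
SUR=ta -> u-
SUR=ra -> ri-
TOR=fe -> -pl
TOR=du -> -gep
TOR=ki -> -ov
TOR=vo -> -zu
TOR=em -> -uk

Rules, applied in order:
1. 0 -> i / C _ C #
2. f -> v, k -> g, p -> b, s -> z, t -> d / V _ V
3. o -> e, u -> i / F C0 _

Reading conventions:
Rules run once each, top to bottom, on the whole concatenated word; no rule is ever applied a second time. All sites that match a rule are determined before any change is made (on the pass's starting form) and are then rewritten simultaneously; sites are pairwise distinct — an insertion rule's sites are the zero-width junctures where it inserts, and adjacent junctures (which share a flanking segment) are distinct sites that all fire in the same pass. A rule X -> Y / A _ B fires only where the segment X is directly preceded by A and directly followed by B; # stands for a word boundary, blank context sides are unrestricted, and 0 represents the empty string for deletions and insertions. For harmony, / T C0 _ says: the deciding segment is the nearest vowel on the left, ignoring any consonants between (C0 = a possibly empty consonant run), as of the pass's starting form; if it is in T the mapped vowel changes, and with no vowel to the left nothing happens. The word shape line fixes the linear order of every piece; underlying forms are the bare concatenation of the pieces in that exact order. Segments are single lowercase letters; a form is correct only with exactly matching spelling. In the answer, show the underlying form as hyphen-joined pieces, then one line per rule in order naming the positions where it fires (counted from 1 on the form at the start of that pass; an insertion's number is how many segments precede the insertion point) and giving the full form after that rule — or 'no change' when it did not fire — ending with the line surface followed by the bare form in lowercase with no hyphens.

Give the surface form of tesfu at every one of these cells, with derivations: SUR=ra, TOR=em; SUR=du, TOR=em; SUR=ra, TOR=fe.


cell SUR=ra, TOR=em:
underlying: ri-tesfu-uk
1. 0 -> i / C _ C #: no change
2. f -> v, k -> g, p -> b, s -> z, t -> d / V _ V: fires at position(s) 3: ridesfuuk
3. o -> e, u -> i / F C0 _: fires at position(s) 7: ridesfiuk
surface: ridesfiuk

cell SUR=du, TOR=em:
underlying: p-tesfu-uk
1. 0 -> i / C _ C #: no change
2. f -> v, k -> g, p -> b, s -> z, t -> d / V _ V: no change
3. o -> e, u -> i / F C0 _: fires at position(s) 6: ptesfiuk
surface: ptesfiuk

cell SUR=ra, TOR=fe:
underlying: ri-tesfu-pl
1. 0 -> i / C _ C #: inserts after position(s) 8: ritesfupil
2. f -> v, k -> g, p -> b, s -> z, t -> d / V _ V: fires at position(s) 3, 8: ridesfubil
3. o -> e, u -> i / F C0 _: fires at position(s) 7: ridesfibil
surface: ridesfibil


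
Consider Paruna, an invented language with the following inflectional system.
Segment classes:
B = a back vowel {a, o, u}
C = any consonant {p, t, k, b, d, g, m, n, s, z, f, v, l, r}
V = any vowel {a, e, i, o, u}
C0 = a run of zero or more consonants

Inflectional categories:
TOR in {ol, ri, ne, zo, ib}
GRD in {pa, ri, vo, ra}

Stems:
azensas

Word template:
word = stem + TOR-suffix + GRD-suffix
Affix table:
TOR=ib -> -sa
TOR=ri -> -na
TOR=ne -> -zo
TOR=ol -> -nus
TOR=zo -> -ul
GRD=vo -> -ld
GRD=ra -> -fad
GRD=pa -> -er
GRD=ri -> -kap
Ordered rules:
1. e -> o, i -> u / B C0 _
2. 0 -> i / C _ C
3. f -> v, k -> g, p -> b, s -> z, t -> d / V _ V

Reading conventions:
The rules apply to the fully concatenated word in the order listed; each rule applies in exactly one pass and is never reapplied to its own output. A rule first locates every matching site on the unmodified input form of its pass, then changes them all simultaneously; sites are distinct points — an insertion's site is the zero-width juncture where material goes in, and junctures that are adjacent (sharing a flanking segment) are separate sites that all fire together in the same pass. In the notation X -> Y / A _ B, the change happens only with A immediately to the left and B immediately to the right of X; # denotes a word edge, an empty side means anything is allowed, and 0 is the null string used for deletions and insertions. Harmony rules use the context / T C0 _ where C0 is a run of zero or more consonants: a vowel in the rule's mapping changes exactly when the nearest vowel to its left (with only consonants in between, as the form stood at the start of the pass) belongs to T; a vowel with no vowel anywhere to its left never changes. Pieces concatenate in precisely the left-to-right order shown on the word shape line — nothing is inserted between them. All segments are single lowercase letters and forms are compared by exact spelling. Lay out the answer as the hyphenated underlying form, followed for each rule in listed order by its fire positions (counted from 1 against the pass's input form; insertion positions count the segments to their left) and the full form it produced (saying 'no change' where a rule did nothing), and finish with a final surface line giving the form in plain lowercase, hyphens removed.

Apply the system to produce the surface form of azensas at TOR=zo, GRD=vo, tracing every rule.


underlying: azensas-ul-ld
1. e -> o, i -> u / B C0 _: fires at position(s) 3: azonsasulld
2. 0 -> i / C _ C: inserts after position(s) 4, 9, 10: azonisasulilid
3. f -> v, k -> g, p -> b, s -> z, t -> d / V _ V: fires at position(s) 6, 8: azonizazulilid
surface: azonizazulilid


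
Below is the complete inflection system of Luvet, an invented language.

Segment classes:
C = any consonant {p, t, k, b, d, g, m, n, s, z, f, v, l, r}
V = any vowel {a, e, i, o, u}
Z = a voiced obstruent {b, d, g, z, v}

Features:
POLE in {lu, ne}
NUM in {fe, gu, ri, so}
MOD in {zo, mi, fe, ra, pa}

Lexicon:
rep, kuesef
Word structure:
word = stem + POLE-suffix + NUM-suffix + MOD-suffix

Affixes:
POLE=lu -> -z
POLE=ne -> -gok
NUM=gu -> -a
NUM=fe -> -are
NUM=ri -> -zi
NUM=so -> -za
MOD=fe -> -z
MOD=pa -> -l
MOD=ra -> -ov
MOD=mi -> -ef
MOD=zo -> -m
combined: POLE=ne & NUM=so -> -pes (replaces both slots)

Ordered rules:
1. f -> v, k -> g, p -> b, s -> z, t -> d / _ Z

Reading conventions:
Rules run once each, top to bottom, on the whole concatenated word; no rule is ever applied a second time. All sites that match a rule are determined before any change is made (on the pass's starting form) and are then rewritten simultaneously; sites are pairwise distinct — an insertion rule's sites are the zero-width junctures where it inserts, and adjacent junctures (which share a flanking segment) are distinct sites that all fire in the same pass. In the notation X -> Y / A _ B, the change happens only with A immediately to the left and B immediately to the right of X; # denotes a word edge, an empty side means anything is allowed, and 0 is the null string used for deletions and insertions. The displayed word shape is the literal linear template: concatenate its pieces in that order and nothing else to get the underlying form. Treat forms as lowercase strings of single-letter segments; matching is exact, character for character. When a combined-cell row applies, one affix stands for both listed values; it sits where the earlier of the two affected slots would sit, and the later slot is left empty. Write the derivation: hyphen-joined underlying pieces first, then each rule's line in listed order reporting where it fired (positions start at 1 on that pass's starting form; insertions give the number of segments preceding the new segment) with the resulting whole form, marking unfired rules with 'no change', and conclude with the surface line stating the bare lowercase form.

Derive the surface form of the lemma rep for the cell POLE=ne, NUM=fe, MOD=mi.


underlying: rep-gok-are-ef
1. f -> v, k -> g, p -> b, s -> z, t -> d / _ Z: fires at position(s) 3: rebgokareef
surface: rebgokareef


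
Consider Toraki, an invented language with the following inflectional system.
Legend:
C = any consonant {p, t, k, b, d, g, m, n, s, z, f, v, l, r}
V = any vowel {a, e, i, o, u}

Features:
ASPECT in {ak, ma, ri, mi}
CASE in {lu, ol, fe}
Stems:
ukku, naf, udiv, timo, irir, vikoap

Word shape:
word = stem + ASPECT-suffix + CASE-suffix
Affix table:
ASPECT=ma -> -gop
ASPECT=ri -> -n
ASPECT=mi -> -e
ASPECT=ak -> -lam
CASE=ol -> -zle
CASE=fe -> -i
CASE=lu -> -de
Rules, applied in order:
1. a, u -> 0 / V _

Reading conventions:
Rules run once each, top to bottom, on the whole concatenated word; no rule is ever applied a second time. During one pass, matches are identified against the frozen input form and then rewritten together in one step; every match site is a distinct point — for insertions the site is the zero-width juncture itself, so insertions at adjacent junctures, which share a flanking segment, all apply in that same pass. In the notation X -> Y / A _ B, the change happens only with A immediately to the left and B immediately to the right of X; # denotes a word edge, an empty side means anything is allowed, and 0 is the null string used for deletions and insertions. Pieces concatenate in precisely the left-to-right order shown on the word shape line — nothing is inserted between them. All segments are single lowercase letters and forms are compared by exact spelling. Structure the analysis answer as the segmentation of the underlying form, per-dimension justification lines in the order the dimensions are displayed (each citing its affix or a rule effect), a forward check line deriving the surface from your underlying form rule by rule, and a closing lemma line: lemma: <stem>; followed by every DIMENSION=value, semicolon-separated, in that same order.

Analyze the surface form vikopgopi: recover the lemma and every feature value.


underlying: vikoap-gop-i
ASPECT=ma - signalled by the affix -gop
CASE=fe - signalled by the affix -i
check: vikoapgopi -> vikopgopi
lemma: vikoap; ASPECT=ma; CASE=fe


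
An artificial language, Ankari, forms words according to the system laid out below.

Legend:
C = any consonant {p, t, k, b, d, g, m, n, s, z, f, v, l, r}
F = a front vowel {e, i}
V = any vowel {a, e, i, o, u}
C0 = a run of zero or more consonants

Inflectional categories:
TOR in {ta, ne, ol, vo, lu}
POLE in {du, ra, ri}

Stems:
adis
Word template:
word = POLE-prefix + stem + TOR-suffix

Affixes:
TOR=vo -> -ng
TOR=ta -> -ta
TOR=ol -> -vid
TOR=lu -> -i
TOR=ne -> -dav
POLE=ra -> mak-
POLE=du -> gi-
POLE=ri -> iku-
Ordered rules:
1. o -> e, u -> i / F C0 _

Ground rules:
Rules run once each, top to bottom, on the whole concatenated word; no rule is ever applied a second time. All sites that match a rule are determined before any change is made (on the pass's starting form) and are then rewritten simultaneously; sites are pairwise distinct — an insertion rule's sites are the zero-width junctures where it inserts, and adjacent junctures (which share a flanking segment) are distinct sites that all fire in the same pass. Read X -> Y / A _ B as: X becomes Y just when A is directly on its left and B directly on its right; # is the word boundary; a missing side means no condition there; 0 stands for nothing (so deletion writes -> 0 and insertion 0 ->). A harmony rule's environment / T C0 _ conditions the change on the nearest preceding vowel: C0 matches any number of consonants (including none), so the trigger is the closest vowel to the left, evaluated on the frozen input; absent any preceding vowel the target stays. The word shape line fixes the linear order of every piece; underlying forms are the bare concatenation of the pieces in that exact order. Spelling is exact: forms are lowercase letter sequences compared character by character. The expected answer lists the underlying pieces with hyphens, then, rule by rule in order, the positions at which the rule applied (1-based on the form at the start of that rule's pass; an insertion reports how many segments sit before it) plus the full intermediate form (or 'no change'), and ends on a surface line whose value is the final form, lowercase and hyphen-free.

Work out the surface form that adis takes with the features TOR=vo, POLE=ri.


underlying: iku-adis-ng
1. o -> e, u -> i / F C0 _: fires at position(s) 3: ikiadisng
surface: ikiadisng


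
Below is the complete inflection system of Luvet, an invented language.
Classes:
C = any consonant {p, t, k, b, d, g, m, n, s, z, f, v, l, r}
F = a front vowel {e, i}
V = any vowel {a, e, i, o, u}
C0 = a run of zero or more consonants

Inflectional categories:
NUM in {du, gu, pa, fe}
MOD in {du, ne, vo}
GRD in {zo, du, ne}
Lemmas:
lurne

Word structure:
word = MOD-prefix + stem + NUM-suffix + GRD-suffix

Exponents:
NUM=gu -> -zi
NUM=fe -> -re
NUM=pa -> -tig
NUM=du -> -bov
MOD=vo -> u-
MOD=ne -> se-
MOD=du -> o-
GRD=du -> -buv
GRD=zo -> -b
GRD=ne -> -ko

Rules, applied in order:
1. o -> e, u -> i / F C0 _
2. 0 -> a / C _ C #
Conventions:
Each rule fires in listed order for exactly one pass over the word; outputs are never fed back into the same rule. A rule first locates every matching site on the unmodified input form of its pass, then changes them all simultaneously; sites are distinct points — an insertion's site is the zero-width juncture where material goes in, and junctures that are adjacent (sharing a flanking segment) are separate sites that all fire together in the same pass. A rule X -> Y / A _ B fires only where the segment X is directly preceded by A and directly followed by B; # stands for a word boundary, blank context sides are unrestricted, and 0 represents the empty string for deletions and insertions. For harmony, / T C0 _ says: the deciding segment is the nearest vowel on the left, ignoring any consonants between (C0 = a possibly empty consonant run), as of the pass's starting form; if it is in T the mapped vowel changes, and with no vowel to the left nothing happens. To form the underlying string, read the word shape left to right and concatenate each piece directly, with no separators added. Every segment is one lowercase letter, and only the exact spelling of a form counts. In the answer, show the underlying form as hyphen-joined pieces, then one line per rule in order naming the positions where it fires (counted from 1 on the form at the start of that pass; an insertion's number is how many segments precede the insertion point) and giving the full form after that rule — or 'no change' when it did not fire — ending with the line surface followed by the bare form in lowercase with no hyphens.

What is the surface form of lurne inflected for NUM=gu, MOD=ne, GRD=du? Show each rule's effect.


underlying: se-lurne-zi-buv
1. o -> e, u -> i / F C0 _: fires at position(s) 4, 11: selirnezibiv
2. 0 -> a / C _ C #: no change
surface: selirnezibiv


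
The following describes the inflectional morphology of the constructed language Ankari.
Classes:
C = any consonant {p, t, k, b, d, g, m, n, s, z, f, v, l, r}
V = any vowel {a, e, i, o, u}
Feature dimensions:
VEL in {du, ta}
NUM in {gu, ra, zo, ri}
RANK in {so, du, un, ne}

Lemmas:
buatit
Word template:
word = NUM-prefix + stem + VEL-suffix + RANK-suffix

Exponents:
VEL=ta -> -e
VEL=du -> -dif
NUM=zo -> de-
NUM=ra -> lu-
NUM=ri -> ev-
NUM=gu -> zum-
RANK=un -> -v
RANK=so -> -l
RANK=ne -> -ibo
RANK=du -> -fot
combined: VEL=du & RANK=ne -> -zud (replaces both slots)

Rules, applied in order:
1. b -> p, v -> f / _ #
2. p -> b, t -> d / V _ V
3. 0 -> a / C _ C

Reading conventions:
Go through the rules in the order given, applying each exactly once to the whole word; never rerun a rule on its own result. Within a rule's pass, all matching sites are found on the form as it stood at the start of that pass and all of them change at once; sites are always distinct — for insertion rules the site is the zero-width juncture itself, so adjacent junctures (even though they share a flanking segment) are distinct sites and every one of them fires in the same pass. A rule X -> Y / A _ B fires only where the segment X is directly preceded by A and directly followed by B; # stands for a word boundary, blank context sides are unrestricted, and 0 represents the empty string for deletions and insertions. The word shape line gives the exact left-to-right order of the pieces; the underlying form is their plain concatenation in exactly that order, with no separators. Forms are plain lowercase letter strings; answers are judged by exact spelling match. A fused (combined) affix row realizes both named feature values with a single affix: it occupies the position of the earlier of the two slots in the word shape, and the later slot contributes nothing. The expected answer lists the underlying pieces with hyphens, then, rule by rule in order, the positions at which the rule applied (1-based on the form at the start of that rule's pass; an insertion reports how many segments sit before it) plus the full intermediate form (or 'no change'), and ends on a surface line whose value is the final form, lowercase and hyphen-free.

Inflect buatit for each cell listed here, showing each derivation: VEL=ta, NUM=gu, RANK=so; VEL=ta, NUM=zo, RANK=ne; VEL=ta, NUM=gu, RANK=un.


cell VEL=ta, NUM=gu, RANK=so:
underlying: zum-buatit-e-l
1. b -> p, v -> f / _ #: no change
2. p -> b, t -> d / V _ V: fires at position(s) 7, 9: zumbuadidel
3. 0 -> a / C _ C: inserts after position(s) 3: zumabuadidel
surface: zumabuadidel

cell VEL=ta, NUM=zo, RANK=ne:
underlying: de-buatit-e-ibo
1. b -> p, v -> f / _ #: no change
2. p -> b, t -> d / V _ V: fires at position(s) 6, 8: debuadideibo
3. 0 -> a / C _ C: no change
surface: debuadideibo

cell VEL=ta, NUM=gu, RANK=un:
underlying: zum-buatit-e-v
1. b -> p, v -> f / _ #: fires at position(s) 11: zumbuatitef
2. p -> b, t -> d / V _ V: fires at position(s) 7, 9: zumbuadidef
3. 0 -> a / C _ C: inserts after position(s) 3: zumabuadidef
surface: zumabuadidef


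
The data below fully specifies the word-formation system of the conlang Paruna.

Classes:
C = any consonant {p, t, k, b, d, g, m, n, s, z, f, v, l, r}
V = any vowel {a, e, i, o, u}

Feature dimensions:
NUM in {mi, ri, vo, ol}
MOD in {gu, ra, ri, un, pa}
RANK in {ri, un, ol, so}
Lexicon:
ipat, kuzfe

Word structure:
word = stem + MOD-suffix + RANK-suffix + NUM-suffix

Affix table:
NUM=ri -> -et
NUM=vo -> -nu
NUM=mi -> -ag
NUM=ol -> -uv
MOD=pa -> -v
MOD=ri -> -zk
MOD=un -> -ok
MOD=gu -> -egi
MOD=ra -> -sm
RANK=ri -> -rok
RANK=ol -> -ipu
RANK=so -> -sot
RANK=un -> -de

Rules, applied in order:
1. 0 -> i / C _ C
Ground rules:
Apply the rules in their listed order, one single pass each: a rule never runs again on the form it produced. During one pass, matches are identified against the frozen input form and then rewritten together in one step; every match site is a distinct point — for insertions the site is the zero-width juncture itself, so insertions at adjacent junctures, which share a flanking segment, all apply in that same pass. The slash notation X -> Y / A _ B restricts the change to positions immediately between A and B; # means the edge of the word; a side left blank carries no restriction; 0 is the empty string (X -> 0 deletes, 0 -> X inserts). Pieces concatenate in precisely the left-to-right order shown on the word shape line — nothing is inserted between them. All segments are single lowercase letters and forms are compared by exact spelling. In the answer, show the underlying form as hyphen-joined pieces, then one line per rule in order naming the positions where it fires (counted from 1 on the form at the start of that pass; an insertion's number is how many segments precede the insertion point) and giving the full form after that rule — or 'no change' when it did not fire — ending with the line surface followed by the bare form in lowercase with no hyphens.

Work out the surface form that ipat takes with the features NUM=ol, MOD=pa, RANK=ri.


underlying: ipat-v-rok-uv
1. 0 -> i / C _ C: inserts after position(s) 4, 5: ipativirokuv
surface: ipativirokuv


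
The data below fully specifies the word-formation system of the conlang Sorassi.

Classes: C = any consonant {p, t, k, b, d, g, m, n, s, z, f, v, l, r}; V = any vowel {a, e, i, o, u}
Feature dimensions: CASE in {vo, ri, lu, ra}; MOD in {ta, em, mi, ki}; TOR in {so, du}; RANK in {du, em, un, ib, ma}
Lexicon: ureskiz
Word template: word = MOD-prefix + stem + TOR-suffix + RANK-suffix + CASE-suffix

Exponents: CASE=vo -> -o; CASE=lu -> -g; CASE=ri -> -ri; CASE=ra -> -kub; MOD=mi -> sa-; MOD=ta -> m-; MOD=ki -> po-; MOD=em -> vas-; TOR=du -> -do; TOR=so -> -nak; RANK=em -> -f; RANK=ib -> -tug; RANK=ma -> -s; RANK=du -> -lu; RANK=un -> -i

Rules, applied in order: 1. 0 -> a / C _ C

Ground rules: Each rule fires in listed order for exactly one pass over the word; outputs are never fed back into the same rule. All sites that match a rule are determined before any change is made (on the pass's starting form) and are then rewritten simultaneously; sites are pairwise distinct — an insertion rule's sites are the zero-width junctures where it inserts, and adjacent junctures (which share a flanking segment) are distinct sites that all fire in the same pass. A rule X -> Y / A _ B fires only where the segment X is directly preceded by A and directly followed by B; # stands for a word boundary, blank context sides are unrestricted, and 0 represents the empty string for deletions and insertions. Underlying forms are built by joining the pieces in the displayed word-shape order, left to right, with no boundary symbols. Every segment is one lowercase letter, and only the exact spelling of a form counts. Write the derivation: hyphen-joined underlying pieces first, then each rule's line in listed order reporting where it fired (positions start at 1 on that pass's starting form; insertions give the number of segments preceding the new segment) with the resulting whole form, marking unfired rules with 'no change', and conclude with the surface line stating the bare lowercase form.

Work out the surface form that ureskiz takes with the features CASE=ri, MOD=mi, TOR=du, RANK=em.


underlying: sa-ureskiz-do-f-ri
1. 0 -> a / C _ C: inserts after position(s) 6, 9, 12: sauresakizadofari
surface: sauresakizadofari


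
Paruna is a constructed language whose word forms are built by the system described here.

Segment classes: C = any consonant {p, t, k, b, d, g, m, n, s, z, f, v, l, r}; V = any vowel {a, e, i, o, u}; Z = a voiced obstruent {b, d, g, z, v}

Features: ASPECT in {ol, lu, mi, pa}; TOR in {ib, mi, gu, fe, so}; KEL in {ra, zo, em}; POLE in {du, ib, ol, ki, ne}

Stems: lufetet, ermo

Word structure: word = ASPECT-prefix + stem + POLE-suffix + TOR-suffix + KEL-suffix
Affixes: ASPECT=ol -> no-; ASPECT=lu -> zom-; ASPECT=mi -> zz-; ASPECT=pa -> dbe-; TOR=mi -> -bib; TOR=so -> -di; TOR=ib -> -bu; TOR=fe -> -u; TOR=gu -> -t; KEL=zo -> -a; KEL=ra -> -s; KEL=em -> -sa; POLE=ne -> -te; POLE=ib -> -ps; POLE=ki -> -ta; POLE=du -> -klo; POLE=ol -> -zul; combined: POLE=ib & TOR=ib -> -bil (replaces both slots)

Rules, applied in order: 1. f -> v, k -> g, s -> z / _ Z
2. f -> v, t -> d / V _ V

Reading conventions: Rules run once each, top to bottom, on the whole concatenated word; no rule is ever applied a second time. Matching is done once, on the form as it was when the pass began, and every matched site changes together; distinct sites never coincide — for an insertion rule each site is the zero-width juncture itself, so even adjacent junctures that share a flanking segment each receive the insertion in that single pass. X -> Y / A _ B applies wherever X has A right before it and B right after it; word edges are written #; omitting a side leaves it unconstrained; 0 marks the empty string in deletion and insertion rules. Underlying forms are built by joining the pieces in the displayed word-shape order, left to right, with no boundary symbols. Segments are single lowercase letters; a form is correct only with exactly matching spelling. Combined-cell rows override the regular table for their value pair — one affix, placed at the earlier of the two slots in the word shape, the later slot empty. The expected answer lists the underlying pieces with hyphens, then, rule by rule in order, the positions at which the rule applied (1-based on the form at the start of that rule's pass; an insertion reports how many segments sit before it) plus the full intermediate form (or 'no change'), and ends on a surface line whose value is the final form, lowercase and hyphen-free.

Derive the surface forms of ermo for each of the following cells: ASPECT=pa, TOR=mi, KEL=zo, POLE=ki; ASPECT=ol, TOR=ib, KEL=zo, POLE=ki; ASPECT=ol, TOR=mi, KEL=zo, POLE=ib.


cell ASPECT=pa, TOR=mi, KEL=zo, POLE=ki:
underlying: dbe-ermo-ta-bib-a
1. f -> v, k -> g, s -> z / _ Z: no change
2. f -> v, t -> d / V _ V: fires at position(s) 8: dbeermodabiba
surface: dbeermodabiba

cell ASPECT=ol, TOR=ib, KEL=zo, POLE=ki:
underlying: no-ermo-ta-bu-a
1. f -> v, k -> g, s -> z / _ Z: no change
2. f -> v, t -> d / V _ V: fires at position(s) 7: noermodabua
surface: noermodabua

cell ASPECT=ol, TOR=mi, KEL=zo, POLE=ib:
underlying: no-ermo-ps-bib-a
1. f -> v, k -> g, s -> z / _ Z: fires at position(s) 8: noermopzbiba
2. f -> v, t -> d / V _ V: no change
surface: noermopzbiba


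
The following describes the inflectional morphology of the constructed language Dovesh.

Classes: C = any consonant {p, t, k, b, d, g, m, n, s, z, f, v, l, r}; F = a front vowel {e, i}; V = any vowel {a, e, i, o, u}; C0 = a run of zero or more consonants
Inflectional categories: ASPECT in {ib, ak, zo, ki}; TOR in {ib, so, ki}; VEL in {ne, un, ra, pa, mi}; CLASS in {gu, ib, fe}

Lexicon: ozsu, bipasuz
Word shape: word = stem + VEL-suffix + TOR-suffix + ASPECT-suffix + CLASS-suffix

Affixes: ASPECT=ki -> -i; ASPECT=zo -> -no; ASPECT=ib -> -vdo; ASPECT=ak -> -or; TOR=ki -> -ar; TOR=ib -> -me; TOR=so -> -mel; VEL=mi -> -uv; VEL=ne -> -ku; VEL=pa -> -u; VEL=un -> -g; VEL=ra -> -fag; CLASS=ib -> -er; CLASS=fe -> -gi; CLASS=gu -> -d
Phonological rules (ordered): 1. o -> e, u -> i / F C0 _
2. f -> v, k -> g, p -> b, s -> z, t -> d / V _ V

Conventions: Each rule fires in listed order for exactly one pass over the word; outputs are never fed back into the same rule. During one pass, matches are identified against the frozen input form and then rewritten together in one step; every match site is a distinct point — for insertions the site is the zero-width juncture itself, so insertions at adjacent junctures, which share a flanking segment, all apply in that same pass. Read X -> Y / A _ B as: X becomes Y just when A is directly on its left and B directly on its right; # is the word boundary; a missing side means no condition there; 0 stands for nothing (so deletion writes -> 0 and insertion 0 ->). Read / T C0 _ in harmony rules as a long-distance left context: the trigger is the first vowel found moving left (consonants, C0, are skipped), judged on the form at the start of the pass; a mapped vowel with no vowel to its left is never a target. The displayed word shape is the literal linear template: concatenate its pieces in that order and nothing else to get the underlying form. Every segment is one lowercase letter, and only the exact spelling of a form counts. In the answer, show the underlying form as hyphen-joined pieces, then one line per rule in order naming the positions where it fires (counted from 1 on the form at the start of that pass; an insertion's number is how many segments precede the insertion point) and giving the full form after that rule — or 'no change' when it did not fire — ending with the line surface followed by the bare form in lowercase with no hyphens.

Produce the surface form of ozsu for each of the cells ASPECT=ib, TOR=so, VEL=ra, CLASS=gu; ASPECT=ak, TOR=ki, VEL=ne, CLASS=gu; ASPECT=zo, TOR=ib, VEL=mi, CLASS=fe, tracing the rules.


cell ASPECT=ib, TOR=so, VEL=ra, CLASS=gu:
underlying: ozsu-fag-mel-vdo-d
1. o -> e, u -> i / F C0 _: fires at position(s) 13: ozsufagmelvded
2. f -> v, k -> g, p -> b, s -> z, t -> d / V _ V: fires at position(s) 5: ozsuvagmelvded
surface: ozsuvagmelvded

cell ASPECT=ak, TOR=ki, VEL=ne, CLASS=gu:
underlying: ozsu-ku-ar-or-d
1. o -> e, u -> i / F C0 _: no change
2. f -> v, k -> g, p -> b, s -> z, t -> d / V _ V: fires at position(s) 5: ozsuguarord
surface: ozsuguarord

cell ASPECT=zo, TOR=ib, VEL=mi, CLASS=fe:
underlying: ozsu-uv-me-no-gi
1. o -> e, u -> i / F C0 _: fires at position(s) 10: ozsuuvmenegi
2. f -> v, k -> g, p -> b, s -> z, t -> d / V _ V: no change
surface: ozsuuvmenegi


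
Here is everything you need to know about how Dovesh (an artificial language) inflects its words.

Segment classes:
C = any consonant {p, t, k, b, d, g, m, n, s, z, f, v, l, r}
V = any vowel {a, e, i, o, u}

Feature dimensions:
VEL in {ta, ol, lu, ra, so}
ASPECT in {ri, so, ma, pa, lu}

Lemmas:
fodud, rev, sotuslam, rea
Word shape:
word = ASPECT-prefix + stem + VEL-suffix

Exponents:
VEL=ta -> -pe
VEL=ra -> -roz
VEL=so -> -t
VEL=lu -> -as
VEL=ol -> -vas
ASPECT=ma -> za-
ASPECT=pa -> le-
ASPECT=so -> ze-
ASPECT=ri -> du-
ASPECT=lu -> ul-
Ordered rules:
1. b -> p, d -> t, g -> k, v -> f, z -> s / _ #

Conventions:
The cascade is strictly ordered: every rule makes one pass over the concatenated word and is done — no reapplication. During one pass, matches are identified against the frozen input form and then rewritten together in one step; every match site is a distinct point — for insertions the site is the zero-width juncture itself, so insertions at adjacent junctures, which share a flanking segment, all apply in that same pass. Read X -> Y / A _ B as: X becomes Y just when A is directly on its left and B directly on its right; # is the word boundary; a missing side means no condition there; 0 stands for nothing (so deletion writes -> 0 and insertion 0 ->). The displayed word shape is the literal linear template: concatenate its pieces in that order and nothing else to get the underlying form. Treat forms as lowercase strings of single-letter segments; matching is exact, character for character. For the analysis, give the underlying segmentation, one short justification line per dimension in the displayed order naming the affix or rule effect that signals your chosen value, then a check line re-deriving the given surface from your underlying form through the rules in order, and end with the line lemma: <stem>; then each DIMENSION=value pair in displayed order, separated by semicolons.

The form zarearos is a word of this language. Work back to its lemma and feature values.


underlying: za-rea-roz
VEL=ra - signalled by the affix -roz
ASPECT=ma - signalled by the affix za-
check: zarearoz -> zarearos
lemma: rea; VEL=ra; ASPECT=ma


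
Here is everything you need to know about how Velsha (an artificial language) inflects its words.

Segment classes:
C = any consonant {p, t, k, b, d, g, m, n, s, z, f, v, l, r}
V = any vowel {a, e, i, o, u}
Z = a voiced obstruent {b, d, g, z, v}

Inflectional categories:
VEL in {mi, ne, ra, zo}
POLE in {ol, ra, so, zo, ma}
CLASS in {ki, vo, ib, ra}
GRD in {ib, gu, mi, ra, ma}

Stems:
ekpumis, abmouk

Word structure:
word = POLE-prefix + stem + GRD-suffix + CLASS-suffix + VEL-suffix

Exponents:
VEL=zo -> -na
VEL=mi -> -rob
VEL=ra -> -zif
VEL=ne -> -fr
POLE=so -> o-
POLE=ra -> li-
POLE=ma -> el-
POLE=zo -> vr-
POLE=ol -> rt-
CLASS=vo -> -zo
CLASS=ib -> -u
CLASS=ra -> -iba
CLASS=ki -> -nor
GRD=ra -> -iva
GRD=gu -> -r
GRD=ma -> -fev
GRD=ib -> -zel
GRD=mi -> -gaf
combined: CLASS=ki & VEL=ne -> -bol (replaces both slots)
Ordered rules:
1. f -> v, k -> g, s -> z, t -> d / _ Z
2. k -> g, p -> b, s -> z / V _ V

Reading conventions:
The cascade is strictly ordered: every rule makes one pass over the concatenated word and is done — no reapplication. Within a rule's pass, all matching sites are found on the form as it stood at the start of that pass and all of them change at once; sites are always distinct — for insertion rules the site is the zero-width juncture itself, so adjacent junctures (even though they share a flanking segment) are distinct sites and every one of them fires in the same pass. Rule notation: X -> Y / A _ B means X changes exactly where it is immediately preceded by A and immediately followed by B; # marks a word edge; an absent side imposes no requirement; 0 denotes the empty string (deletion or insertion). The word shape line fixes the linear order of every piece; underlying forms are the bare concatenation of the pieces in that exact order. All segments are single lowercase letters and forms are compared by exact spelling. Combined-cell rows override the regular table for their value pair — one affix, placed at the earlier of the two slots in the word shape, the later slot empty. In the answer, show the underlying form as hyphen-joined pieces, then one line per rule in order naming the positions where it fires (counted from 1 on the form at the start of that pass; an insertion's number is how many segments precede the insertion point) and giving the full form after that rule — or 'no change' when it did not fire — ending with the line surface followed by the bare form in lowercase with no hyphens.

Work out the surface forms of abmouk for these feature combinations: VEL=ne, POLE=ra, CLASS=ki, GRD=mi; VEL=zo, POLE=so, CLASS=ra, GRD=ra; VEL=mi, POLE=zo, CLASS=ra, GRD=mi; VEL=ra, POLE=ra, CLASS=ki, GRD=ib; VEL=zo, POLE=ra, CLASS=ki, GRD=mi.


cell VEL=ne, POLE=ra, CLASS=ki, GRD=mi:
underlying: li-abmouk-gaf-bol
1. f -> v, k -> g, s -> z, t -> d / _ Z: fires at position(s) 8, 11: liabmouggavbol
2. k -> g, p -> b, s -> z / V _ V: no change
surface: liabmouggavbol

cell VEL=zo, POLE=so, CLASS=ra, GRD=ra:
underlying: o-abmouk-iva-iba-na
1. f -> v, k -> g, s -> z, t -> d / _ Z: no change
2. k -> g, p -> b, s -> z / V _ V: fires at position(s) 7: oabmougivaibana
surface: oabmougivaibana

cell VEL=mi, POLE=zo, CLASS=ra, GRD=mi:
underlying: vr-abmouk-gaf-iba-rob
1. f -> v, k -> g, s -> z, t -> d / _ Z: fires at position(s) 8: vrabmouggafibarob
2. k -> g, p -> b, s -> z / V _ V: no change
surface: vrabmouggafibarob

cell VEL=ra, POLE=ra, CLASS=ki, GRD=ib:
underlying: li-abmouk-zel-nor-zif
1. f -> v, k -> g, s -> z, t -> d / _ Z: fires at position(s) 8: liabmougzelnorzif
2. k -> g, p -> b, s -> z / V _ V: no change
surface: liabmougzelnorzif

cell VEL=zo, POLE=ra, CLASS=ki, GRD=mi:
underlying: li-abmouk-gaf-nor-na
1. f -> v, k -> g, s -> z, t -> d / _ Z: fires at position(s) 8: liabmouggafnorna
2. k -> g, p -> b, s -> z / V _ V: no change
surface: liabmouggafnorna
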